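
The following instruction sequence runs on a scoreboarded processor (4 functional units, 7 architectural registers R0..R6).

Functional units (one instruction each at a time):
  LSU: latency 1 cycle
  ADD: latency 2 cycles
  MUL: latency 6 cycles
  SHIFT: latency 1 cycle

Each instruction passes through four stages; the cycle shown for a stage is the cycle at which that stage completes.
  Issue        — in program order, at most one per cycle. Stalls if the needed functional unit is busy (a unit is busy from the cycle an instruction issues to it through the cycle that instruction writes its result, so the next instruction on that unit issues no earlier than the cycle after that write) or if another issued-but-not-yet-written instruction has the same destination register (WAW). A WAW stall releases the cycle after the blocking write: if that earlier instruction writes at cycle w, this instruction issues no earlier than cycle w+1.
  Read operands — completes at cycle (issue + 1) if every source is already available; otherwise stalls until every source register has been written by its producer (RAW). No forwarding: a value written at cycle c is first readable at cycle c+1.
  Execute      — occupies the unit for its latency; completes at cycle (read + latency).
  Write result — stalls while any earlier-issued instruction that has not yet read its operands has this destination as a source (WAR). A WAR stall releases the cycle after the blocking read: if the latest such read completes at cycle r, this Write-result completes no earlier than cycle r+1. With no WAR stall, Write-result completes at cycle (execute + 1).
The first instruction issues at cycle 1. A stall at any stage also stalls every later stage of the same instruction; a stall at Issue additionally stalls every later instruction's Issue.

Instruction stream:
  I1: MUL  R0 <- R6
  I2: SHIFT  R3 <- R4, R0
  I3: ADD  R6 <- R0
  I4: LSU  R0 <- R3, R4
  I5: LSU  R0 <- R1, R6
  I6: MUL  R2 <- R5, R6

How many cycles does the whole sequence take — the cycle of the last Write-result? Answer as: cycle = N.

cycle = 25

c1: I1 issues→MUL
c2: I1 reads | I2 issues→SHIFT
c3: I3 issues→ADD
c8: I1 exec-done
c9: I1 writes R0
c10: I2 reads | I3 reads | I4 issues→LSU
c11: I2 exec-done
c12: I2 writes R3 | I3 exec-done
c13: I3 writes R6 | I4 reads
c14: I4 exec-done
c15: I4 writes R0
c16: I5 issues→LSU
c17: I5 reads | I6 issues→MUL
c18: I5 exec-done | I6 reads
c19: I5 writes R0
c24: I6 exec-done
c25: I6 writes R2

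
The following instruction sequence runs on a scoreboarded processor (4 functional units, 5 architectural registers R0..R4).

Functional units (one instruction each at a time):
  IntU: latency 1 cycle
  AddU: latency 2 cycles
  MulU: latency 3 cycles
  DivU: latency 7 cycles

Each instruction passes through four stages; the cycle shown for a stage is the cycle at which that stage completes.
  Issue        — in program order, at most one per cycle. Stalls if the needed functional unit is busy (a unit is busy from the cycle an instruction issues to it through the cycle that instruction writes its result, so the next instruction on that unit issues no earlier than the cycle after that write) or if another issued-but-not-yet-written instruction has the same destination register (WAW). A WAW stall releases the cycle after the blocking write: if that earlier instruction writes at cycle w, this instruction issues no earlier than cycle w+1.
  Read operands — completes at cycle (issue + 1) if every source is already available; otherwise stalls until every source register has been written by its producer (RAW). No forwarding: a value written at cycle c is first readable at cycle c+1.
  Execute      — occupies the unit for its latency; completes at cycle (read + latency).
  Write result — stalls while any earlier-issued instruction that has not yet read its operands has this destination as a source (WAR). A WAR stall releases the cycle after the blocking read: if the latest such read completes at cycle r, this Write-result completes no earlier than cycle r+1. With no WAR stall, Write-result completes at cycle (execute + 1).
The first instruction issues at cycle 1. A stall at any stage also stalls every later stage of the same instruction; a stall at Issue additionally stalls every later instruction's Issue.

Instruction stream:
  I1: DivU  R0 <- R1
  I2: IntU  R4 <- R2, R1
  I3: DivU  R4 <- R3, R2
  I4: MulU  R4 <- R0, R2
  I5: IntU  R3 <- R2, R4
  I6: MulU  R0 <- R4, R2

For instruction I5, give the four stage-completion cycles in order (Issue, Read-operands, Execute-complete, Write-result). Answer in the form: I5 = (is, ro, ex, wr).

I5 = (22, 27, 28, 29)

I1  is:1  ro:2  ex:9  wr:10
I2  is:2  ro:3  ex:4  wr:5
I3  is:11  ro:12  ex:19  wr:20  — struct: DivU busy until I1 writes@10
I4  is:21  ro:22  ex:25  wr:26  — WAW R4: wait I3 write@20
I5  is:22  ro:27  ex:28  wr:29  — RAW R4: wait I4 write@26
I6  is:27  ro:28  ex:31  wr:32  — struct: MulU busy until I4 writes@26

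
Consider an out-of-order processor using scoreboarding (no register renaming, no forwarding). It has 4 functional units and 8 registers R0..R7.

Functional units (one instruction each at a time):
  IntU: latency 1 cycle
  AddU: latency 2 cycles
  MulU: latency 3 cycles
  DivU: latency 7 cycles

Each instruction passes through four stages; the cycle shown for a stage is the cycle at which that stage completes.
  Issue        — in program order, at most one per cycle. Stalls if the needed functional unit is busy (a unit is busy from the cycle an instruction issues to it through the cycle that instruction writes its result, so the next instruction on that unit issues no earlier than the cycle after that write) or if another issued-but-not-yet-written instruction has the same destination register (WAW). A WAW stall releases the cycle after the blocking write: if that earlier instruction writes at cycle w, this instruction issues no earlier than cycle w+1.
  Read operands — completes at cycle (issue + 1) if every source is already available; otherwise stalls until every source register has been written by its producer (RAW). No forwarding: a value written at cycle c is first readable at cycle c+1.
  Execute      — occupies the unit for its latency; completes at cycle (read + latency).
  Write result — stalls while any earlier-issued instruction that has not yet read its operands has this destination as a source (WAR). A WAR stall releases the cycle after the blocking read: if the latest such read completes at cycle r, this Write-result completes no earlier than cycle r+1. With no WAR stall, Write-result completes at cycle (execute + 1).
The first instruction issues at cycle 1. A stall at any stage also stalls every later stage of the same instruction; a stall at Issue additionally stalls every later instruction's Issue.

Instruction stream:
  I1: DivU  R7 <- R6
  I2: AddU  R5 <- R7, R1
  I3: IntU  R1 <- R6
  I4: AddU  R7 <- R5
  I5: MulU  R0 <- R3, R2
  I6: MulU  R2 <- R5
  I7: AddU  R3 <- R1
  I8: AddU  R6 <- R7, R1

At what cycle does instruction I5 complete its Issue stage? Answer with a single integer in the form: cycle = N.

I1  is:1  ro:2  ex:9  wr:10
I2  is:2  ro:11  ex:13  wr:14  — RAW R7: wait I1 write@10
I3  is:3  ro:4  ex:5  wr:12  — WAR R1: wait I2 read@11
I4  is:15  ro:16  ex:18  wr:19  — struct: AddU busy until I2 writes@14
I5  is:16  ro:17  ex:20  wr:21
I6  is:22  ro:23  ex:26  wr:27  — struct: MulU busy until I5 writes@21
I7  is:23  ro:24  ex:26  wr:27
I8  is:28  ro:29  ex:31  wr:32  — struct: AddU busy until I7 writes@27

cycle = 16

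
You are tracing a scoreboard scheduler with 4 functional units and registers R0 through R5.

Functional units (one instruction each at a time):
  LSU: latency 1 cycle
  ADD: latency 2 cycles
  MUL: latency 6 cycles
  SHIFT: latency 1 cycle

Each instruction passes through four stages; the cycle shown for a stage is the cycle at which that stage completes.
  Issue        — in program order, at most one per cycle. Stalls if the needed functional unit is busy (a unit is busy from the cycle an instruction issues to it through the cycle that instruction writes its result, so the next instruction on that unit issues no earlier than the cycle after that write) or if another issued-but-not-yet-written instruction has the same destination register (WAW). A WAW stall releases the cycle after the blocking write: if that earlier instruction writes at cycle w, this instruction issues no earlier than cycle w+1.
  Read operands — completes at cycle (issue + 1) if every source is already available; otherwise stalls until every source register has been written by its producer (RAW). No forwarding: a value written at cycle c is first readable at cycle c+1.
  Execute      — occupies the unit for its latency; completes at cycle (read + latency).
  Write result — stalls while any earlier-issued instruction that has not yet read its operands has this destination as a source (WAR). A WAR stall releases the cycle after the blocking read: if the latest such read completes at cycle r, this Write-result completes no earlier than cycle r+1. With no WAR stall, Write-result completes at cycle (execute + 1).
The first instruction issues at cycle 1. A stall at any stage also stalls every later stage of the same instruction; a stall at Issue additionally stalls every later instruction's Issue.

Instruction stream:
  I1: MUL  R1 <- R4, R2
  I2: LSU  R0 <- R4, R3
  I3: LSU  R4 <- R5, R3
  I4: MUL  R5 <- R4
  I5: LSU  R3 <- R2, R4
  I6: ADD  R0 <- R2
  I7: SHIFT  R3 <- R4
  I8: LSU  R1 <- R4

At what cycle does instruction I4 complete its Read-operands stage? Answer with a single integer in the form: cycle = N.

[I1] 1/2/8/9
[I2] 2/3/4/5
[I3] 6/7/8/9  (struct: LSU busy until I2 writes@5)
[I4] 10/11/17/18  (struct: MUL busy until I1 writes@9)
[I5] 11/12/13/14
[I6] 12/13/15/16
[I7] 15/16/17/18  (WAW R3: wait I5 write@14)
[I8] 16/17/18/19

cycle = 11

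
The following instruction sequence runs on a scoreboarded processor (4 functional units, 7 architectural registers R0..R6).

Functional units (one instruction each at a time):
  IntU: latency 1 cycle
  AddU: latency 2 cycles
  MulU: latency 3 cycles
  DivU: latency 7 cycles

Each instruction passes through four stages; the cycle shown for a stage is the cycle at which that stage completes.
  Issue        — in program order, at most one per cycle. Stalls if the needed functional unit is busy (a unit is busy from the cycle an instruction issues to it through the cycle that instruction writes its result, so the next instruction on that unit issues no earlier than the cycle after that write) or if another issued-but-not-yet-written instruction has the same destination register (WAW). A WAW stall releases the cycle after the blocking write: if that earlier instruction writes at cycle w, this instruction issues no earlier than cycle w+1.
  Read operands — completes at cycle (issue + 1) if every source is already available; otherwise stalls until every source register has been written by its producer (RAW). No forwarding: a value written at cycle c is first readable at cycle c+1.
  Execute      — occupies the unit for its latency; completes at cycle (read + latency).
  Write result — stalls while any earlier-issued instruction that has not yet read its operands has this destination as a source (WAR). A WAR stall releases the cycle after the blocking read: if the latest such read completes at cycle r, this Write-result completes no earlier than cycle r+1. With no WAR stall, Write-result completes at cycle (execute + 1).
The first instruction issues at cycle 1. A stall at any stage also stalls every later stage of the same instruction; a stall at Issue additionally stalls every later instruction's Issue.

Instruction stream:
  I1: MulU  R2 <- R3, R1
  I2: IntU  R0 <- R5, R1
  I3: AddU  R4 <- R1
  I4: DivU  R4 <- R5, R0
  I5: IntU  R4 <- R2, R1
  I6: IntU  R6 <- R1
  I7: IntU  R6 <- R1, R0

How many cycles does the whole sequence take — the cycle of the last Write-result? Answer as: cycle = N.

cycle = 29

I1 -> (1, 2, 5, 6)
I2 -> (2, 3, 4, 5)
I3 -> (3, 4, 6, 7)
I4 -> (8, 9, 16, 17)  // WAW R4: wait I3 write@7
I5 -> (18, 19, 20, 21)  // WAW R4: wait I4 write@17
I6 -> (22, 23, 24, 25)  // struct: IntU busy until I5 writes@21
I7 -> (26, 27, 28, 29)  // struct: IntU busy until I6 writes@25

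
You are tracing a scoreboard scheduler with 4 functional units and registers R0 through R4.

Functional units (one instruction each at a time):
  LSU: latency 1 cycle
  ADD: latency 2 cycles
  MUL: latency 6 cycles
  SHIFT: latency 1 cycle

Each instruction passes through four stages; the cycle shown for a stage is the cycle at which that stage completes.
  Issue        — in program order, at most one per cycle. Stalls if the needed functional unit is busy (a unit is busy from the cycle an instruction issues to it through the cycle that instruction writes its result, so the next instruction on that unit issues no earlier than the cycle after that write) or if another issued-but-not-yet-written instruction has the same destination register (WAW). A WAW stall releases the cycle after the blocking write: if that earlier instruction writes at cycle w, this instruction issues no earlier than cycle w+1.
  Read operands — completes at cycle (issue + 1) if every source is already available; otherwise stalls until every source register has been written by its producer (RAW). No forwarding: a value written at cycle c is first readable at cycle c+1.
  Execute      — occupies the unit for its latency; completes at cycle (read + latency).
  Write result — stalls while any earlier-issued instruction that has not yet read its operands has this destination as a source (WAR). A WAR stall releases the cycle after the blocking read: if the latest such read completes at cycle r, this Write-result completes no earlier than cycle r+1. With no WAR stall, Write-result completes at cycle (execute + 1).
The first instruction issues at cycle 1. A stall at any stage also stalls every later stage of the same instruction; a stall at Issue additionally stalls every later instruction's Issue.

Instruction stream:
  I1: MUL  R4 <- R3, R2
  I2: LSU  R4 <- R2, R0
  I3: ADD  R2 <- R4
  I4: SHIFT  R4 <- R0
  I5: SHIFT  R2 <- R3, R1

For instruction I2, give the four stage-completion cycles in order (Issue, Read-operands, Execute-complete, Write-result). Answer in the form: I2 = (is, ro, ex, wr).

c1: I1 issues→MUL
c2: I1 reads
c8: I1 exec-done
c9: I1 writes R4
c10: I2 issues→LSU
c11: I2 reads · I3 issues→ADD
c12: I2 exec-done
c13: I2 writes R4
c14: I3 reads · I4 issues→SHIFT
c15: I4 reads
c16: I3 exec-done · I4 exec-done
c17: I3 writes R2 · I4 writes R4
c18: I5 issues→SHIFT
c19: I5 reads
c20: I5 exec-done
c21: I5 writes R2

I2 = (10, 11, 12, 13)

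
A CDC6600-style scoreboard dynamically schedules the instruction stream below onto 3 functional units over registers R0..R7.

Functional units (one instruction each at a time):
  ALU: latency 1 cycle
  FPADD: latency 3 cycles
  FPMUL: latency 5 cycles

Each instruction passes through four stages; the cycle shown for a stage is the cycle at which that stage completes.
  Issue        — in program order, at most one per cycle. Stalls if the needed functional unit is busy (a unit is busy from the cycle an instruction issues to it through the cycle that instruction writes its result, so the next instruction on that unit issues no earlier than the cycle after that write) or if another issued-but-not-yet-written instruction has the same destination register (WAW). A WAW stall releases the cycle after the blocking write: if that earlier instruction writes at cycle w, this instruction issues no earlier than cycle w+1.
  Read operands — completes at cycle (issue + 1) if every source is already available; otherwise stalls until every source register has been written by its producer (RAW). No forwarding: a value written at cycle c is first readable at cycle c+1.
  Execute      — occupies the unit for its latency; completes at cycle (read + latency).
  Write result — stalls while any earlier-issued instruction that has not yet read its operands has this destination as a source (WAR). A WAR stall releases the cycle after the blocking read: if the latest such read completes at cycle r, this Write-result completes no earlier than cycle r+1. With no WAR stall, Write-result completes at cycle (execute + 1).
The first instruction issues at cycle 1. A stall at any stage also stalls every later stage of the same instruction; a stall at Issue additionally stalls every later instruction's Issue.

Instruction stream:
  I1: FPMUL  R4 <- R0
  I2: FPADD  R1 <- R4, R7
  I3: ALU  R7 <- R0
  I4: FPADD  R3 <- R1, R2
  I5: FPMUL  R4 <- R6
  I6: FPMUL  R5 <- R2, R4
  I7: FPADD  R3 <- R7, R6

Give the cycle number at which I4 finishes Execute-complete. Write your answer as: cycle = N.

cycle = 18

cycle 1: I1 issues→FPMUL
cycle 2: I1 reads; I2 issues→FPADD
cycle 3: I3 issues→ALU
cycle 4: I3 reads
cycle 5: I3 exec-done
cycle 7: I1 exec-done
cycle 8: I1 writes R4
cycle 9: I2 reads
cycle 10: I3 writes R7
cycle 12: I2 exec-done
cycle 13: I2 writes R1
cycle 14: I4 issues→FPADD
cycle 15: I4 reads; I5 issues→FPMUL
cycle 16: I5 reads
cycle 18: I4 exec-done
cycle 19: I4 writes R3
cycle 21: I5 exec-done
cycle 22: I5 writes R4
cycle 23: I6 issues→FPMUL
cycle 24: I6 reads; I7 issues→FPADD
cycle 25: I7 reads
cycle 28: I7 exec-done
cycle 29: I6 exec-done; I7 writes R3
cycle 30: I6 writes R5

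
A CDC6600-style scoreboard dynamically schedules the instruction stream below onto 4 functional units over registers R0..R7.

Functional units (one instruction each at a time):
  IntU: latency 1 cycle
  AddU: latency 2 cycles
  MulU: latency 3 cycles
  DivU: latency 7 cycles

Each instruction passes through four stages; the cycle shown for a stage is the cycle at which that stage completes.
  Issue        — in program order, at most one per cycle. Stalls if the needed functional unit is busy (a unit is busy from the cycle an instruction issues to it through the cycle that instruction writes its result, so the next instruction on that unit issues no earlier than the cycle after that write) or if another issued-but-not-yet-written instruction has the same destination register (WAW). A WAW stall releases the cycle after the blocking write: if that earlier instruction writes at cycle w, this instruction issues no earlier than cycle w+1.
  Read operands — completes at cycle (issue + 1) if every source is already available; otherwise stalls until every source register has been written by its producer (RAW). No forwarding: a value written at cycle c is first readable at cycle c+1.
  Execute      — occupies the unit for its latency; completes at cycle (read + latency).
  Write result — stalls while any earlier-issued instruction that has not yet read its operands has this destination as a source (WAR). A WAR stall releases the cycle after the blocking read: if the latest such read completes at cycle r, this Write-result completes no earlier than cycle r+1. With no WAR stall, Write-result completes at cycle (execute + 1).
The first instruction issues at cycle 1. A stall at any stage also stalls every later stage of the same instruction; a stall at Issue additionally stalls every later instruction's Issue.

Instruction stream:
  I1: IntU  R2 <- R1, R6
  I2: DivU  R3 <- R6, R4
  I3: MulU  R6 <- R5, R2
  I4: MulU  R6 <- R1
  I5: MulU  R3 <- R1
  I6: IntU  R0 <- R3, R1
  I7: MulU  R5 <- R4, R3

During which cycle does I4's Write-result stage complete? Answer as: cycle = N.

cycle = 15

c1: I1 dispatched to IntU
c2: I1 operands ready, I2 dispatched to DivU
c3: I1 complete, I2 operands ready, I3 dispatched to MulU
c4: R2←I1
c5: I3 operands ready
c8: I3 complete
c9: R6←I3
c10: I2 complete, I4 dispatched to MulU
c11: R3←I2, I4 operands ready
c14: I4 complete
c15: R6←I4
c16: I5 dispatched to MulU
c17: I5 operands ready, I6 dispatched to IntU
c20: I5 complete
c21: R3←I5
c22: I6 operands ready, I7 dispatched to MulU
c23: I6 complete, I7 operands ready
c24: R0←I6
c26: I7 complete
c27: R5←I7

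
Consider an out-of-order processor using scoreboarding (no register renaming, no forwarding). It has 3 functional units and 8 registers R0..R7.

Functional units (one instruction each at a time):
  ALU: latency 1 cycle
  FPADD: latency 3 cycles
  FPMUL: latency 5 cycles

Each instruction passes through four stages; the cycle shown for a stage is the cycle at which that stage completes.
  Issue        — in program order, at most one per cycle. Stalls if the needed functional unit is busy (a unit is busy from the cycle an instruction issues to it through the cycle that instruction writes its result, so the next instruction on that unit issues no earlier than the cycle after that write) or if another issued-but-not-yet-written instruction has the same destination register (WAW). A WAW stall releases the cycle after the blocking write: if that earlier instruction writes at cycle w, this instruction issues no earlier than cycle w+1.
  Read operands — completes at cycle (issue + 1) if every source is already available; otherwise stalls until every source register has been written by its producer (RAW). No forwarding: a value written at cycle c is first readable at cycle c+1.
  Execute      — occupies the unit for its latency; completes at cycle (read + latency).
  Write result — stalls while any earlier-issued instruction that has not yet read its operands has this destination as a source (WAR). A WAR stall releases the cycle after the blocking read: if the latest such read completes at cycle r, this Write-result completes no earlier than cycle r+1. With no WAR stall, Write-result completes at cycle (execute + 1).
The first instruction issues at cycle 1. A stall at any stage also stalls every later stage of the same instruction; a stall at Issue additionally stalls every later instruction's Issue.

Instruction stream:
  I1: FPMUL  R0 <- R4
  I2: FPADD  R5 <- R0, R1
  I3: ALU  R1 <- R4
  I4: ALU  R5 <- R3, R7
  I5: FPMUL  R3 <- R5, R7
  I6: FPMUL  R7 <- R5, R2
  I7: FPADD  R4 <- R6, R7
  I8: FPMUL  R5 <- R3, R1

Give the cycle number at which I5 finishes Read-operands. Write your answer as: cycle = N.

c1: I1→FPMUL
c2: I1 RO, I2→FPADD
c3: I3→ALU
c4: I3 RO
c5: I3 EX
c7: I1 EX
c8: I1 WR R0
c9: I2 RO
c10: I3 WR R1
c12: I2 EX
c13: I2 WR R5
c14: I4→ALU
c15: I4 RO, I5→FPMUL
c16: I4 EX
c17: I4 WR R5
c18: I5 RO
c23: I5 EX
c24: I5 WR R3
c25: I6→FPMUL
c26: I6 RO, I7→FPADD
c31: I6 EX
c32: I6 WR R7
c33: I7 RO, I8→FPMUL
c34: I8 RO
c36: I7 EX
c37: I7 WR R4
c39: I8 EX
c40: I8 WR R5

cycle = 18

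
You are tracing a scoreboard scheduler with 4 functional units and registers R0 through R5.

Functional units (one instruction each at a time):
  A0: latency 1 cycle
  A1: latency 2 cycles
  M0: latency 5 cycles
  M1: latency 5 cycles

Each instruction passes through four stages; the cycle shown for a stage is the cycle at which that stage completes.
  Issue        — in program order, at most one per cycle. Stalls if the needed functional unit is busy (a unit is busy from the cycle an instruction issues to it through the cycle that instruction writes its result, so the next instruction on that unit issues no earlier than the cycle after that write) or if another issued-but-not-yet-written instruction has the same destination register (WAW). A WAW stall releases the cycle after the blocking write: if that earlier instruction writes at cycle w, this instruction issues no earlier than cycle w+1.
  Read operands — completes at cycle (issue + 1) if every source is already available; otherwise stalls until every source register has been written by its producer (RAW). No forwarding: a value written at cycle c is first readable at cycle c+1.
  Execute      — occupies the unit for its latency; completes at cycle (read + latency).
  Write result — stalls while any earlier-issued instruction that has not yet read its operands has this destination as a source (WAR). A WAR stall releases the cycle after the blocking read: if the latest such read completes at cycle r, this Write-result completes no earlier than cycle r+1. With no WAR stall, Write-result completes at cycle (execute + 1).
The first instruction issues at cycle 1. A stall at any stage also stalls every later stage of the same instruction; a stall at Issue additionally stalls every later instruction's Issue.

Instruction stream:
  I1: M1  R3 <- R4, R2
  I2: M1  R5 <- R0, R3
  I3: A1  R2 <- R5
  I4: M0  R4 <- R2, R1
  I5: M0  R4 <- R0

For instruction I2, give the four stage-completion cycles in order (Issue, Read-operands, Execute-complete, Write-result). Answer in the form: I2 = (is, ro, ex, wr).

I2 = (9, 10, 15, 16)

t=1  I1 issues→M1
t=2  I1 reads
t=7  I1 exec-done
t=8  I1 writes R3
t=9  I2 issues→M1
t=10  I2 reads · I3 issues→A1
t=11  I4 issues→M0
t=15  I2 exec-done
t=16  I2 writes R5
t=17  I3 reads
t=19  I3 exec-done
t=20  I3 writes R2
t=21  I4 reads
t=26  I4 exec-done
t=27  I4 writes R4
t=28  I5 issues→M0
t=29  I5 reads
t=34  I5 exec-done
t=35  I5 writes R4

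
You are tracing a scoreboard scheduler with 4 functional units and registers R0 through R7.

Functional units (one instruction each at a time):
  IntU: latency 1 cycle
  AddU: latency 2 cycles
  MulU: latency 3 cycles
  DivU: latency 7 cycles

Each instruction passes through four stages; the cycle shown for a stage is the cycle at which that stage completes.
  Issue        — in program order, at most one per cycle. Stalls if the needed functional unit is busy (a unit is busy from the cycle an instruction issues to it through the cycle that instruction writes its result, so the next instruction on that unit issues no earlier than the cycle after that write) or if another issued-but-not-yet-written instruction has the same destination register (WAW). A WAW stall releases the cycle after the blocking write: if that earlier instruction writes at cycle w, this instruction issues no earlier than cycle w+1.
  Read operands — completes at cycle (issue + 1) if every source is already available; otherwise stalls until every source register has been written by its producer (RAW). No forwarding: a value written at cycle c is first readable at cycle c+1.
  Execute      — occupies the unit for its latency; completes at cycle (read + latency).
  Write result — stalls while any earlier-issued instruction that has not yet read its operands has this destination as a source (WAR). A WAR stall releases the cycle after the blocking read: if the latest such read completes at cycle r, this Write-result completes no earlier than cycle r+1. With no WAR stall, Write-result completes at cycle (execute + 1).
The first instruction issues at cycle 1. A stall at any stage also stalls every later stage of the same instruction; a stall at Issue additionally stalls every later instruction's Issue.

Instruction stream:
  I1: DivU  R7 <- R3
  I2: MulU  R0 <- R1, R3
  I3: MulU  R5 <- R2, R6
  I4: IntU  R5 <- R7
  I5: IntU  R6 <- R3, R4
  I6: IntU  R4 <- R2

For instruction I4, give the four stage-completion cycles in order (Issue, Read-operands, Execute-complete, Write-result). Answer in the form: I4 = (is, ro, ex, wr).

[I1] 1/2/9/10
[I2] 2/3/6/7
[I3] 8/9/12/13  (struct: MulU busy until I2 writes@7)
[I4] 14/15/16/17  (WAW R5: wait I3 write@13)
[I5] 18/19/20/21  (struct: IntU busy until I4 writes@17)
[I6] 22/23/24/25  (struct: IntU busy until I5 writes@21)

I4 = (14, 15, 16, 17)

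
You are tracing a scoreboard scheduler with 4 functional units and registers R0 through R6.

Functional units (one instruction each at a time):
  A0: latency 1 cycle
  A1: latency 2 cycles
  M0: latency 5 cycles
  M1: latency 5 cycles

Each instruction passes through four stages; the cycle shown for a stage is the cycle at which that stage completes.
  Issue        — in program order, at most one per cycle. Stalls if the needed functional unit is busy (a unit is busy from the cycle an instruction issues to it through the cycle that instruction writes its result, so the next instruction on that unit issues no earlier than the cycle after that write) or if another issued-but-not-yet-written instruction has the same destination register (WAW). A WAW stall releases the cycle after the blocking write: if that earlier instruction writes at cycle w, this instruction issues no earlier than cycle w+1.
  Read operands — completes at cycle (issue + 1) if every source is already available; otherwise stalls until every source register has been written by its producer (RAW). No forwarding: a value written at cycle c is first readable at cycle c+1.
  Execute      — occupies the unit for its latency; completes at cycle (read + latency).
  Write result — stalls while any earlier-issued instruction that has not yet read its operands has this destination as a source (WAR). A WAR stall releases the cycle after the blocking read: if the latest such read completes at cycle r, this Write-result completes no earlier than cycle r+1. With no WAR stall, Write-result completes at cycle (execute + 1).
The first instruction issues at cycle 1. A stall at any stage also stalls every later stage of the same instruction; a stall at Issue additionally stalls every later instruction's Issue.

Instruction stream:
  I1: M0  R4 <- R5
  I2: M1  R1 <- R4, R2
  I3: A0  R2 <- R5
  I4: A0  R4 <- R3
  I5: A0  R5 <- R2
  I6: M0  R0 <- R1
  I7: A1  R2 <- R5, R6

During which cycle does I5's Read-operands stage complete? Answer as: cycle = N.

cycle = 16

I1: IS=1 RO=2 EX=7 WR=8
I2: IS=2 RO=9 EX=14 WR=15  [RAW R4: wait I1 write@8]
I3: IS=3 RO=4 EX=5 WR=10  [WAR R2: wait I2 read@9]
I4: IS=11 RO=12 EX=13 WR=14  [struct: A0 busy until I3 writes@10]
I5: IS=15 RO=16 EX=17 WR=18  [struct: A0 busy until I4 writes@14]
I6: IS=16 RO=17 EX=22 WR=23
I7: IS=17 RO=19 EX=21 WR=22  [RAW R5: wait I5 write@18]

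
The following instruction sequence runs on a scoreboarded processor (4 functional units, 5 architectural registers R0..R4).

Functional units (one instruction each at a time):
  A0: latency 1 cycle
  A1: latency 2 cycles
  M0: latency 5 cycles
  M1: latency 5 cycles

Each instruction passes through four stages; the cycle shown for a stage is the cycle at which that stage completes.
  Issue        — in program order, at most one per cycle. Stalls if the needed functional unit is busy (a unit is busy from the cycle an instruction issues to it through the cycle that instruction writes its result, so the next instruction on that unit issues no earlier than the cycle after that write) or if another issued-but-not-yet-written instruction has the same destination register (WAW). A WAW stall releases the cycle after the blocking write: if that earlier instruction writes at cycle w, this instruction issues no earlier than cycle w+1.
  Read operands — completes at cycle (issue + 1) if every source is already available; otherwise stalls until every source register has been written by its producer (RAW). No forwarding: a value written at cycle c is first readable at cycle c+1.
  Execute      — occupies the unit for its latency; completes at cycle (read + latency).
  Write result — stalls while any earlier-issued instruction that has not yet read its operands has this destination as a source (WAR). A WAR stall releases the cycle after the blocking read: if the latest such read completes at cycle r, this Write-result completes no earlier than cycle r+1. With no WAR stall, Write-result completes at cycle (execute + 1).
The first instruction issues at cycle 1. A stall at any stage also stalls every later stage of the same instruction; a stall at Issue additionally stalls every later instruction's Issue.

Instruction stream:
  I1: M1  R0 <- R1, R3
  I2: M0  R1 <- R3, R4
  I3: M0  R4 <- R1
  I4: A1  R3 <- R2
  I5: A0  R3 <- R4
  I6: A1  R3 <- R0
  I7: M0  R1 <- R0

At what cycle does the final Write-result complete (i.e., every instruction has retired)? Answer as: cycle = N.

  I1 | 1 | 2 | 7 | 8
  I2 | 2 | 3 | 8 | 9
  I3 | 10 | 11 | 16 | 17   struct: M0 busy until I2 writes@9
  I4 | 11 | 12 | 14 | 15
  I5 | 16 | 18 | 19 | 20   WAW R3: wait I4 write@15 · RAW R4: wait I3 write@17
  I6 | 21 | 22 | 24 | 25   WAW R3: wait I5 write@20
  I7 | 22 | 23 | 28 | 29

cycle = 29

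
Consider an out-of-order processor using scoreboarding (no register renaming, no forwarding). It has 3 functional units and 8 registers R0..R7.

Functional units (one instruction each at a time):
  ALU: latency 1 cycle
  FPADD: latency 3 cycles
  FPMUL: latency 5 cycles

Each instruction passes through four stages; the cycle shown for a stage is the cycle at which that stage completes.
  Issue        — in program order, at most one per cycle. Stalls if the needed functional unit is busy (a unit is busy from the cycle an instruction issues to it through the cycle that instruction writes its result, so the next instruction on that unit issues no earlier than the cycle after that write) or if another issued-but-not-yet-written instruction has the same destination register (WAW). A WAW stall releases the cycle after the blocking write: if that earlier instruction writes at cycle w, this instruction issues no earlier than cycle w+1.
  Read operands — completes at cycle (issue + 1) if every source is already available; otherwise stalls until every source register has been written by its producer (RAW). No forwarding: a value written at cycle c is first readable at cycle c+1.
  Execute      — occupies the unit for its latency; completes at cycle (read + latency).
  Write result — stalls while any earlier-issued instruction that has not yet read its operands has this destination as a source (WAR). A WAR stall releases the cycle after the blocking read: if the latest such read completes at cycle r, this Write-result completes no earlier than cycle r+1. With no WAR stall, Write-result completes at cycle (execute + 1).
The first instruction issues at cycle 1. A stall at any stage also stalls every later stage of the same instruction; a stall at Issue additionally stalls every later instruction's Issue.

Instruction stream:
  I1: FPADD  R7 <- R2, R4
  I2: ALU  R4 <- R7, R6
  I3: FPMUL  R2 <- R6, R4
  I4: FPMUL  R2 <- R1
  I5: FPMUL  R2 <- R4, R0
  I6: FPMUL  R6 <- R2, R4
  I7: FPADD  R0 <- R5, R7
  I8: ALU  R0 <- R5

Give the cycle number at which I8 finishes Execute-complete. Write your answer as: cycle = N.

I1: IS=1 RO=2 EX=5 WR=6
I2: IS=2 RO=7 EX=8 WR=9  [RAW R7: wait I1 write@6]
I3: IS=3 RO=10 EX=15 WR=16  [RAW R4: wait I2 write@9]
I4: IS=17 RO=18 EX=23 WR=24  [struct: FPMUL busy until I3 writes@16]
I5: IS=25 RO=26 EX=31 WR=32  [struct: FPMUL busy until I4 writes@24]
I6: IS=33 RO=34 EX=39 WR=40  [struct: FPMUL busy until I5 writes@32]
I7: IS=34 RO=35 EX=38 WR=39
I8: IS=40 RO=41 EX=42 WR=43  [WAW R0: wait I7 write@39]

cycle = 42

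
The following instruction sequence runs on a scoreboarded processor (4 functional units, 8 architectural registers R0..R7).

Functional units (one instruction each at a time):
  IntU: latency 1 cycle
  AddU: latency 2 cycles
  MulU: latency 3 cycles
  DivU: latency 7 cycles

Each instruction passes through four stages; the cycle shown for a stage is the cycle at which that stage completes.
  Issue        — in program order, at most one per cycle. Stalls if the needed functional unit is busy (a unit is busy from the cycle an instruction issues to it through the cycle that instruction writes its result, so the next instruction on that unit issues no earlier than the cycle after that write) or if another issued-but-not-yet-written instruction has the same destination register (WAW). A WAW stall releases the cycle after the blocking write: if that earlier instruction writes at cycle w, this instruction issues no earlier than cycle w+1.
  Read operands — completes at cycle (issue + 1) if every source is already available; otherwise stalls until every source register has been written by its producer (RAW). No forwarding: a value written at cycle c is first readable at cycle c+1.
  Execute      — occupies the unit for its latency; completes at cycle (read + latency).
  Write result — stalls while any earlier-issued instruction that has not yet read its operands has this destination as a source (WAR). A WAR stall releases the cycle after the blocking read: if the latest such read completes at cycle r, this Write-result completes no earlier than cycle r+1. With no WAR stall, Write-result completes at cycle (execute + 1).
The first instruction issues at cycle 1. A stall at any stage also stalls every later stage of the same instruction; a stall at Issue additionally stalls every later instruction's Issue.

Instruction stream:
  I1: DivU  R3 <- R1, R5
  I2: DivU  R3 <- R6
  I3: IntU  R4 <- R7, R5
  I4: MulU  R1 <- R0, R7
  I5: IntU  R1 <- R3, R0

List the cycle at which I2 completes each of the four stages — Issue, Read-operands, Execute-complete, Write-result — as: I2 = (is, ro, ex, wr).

[1] I1 issues→DivU
[2] I1 reads
[9] I1 exec-done
[10] I1 writes R3
[11] I2 issues→DivU
[12] I2 reads · I3 issues→IntU
[13] I3 reads · I4 issues→MulU
[14] I3 exec-done · I4 reads
[15] I3 writes R4
[17] I4 exec-done
[18] I4 writes R1
[19] I2 exec-done · I5 issues→IntU
[20] I2 writes R3
[21] I5 reads
[22] I5 exec-done
[23] I5 writes R1

I2 = (11, 12, 19, 20)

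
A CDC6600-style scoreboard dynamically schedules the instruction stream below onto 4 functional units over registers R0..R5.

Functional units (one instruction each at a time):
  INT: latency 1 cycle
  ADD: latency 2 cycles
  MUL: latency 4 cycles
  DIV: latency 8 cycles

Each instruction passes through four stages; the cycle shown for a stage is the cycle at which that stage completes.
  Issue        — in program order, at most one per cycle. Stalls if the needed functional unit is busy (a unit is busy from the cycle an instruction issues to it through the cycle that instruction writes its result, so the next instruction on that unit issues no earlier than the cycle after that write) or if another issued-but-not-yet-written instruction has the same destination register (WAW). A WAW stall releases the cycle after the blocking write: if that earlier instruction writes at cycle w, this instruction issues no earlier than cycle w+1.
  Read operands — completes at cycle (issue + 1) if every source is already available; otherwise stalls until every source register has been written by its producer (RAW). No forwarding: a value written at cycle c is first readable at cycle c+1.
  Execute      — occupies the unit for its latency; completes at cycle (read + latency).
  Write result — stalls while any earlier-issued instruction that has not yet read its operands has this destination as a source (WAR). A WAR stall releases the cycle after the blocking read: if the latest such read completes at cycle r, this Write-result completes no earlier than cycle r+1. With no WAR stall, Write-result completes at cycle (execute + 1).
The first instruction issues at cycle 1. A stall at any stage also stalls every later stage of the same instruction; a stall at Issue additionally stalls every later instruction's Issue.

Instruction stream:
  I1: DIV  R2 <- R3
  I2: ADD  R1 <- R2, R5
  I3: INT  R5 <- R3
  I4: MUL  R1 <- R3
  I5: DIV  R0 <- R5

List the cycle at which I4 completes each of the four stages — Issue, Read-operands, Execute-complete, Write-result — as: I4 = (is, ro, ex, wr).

cycle 1: I1 issues→DIV
cycle 2: I1 reads | I2 issues→ADD
cycle 3: I3 issues→INT
cycle 4: I3 reads
cycle 5: I3 exec-done
cycle 10: I1 exec-done
cycle 11: I1 writes R2
cycle 12: I2 reads
cycle 13: I3 writes R5
cycle 14: I2 exec-done
cycle 15: I2 writes R1
cycle 16: I4 issues→MUL
cycle 17: I4 reads | I5 issues→DIV
cycle 18: I5 reads
cycle 21: I4 exec-done
cycle 22: I4 writes R1
cycle 26: I5 exec-done
cycle 27: I5 writes R0

I4 = (16, 17, 21, 22)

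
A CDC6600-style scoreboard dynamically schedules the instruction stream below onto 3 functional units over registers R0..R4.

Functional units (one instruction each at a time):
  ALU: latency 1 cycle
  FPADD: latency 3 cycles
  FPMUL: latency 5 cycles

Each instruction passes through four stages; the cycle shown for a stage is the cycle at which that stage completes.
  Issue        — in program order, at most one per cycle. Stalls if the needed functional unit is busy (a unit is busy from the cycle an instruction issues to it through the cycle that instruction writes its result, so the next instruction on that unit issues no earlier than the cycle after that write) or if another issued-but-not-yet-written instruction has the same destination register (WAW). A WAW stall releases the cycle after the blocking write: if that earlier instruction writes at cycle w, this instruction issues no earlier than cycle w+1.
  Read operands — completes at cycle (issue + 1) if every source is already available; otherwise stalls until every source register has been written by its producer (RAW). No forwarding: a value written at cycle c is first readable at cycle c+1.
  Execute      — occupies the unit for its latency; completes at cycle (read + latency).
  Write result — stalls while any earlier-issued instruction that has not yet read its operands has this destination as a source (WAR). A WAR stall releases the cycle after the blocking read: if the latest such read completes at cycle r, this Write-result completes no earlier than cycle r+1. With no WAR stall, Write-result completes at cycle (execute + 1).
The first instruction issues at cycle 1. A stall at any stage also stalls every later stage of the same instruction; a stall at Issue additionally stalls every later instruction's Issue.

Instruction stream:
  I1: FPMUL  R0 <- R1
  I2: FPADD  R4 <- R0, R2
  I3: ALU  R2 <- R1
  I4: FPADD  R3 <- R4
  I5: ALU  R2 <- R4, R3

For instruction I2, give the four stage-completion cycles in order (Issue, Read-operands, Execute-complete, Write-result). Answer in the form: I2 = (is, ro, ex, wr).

I2 = (2, 9, 12, 13)

cycle 1: issue I1 (FPMUL)
cycle 2: I1 read-ops · issue I2 (FPADD)
cycle 3: issue I3 (ALU)
cycle 4: I3 read-ops
cycle 5: I3 finished on ALU
cycle 7: I1 finished on FPMUL
cycle 8: I1→R0
cycle 9: I2 read-ops
cycle 10: I3→R2
cycle 12: I2 finished on FPADD
cycle 13: I2→R4
cycle 14: issue I4 (FPADD)
cycle 15: I4 read-ops · issue I5 (ALU)
cycle 18: I4 finished on FPADD
cycle 19: I4→R3
cycle 20: I5 read-ops
cycle 21: I5 finished on ALU
cycle 22: I5→R2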